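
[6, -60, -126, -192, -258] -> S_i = 6 + -66*i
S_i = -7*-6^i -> [-7, 42, -252, 1512, -9072]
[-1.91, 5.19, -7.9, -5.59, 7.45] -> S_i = Random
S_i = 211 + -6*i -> [211, 205, 199, 193, 187]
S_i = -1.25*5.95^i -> [-1.25, -7.44, -44.25, -263.31, -1566.67]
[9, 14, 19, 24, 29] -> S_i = 9 + 5*i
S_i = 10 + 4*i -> [10, 14, 18, 22, 26]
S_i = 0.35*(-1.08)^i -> [0.35, -0.38, 0.41, -0.44, 0.48]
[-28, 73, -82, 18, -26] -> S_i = Random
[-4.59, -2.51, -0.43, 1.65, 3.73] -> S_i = -4.59 + 2.08*i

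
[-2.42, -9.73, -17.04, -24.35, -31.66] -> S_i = -2.42 + -7.31*i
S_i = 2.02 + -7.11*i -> [2.02, -5.09, -12.2, -19.31, -26.42]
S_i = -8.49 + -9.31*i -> [-8.49, -17.8, -27.11, -36.42, -45.73]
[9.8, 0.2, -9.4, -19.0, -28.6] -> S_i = 9.80 + -9.60*i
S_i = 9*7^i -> [9, 63, 441, 3087, 21609]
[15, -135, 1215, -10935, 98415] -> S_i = 15*-9^i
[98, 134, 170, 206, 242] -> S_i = 98 + 36*i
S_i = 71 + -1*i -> [71, 70, 69, 68, 67]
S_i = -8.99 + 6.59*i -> [-8.99, -2.4, 4.19, 10.78, 17.37]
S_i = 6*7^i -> [6, 42, 294, 2058, 14406]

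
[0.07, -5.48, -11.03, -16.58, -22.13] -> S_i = 0.07 + -5.55*i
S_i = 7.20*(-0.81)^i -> [7.2, -5.83, 4.72, -3.83, 3.1]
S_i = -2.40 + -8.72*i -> [-2.4, -11.12, -19.84, -28.56, -37.28]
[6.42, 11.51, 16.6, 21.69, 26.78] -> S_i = 6.42 + 5.09*i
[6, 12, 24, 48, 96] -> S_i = 6*2^i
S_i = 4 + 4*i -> [4, 8, 12, 16, 20]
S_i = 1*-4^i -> [1, -4, 16, -64, 256]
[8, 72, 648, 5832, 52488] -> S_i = 8*9^i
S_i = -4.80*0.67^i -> [-4.8, -3.22, -2.15, -1.44, -0.97]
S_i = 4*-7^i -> [4, -28, 196, -1372, 9604]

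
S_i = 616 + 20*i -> [616, 636, 656, 676, 696]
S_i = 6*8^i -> [6, 48, 384, 3072, 24576]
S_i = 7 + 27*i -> [7, 34, 61, 88, 115]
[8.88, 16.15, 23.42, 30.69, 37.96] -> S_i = 8.88 + 7.27*i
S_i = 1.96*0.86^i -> [1.96, 1.69, 1.45, 1.25, 1.07]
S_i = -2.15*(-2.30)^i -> [-2.15, 4.94, -11.37, 26.16, -60.17]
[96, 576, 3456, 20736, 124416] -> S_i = 96*6^i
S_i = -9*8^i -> [-9, -72, -576, -4608, -36864]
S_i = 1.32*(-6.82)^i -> [1.32, -9.0, 61.4, -418.72, 2855.69]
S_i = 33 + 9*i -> [33, 42, 51, 60, 69]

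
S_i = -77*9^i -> [-77, -693, -6237, -56133, -505197]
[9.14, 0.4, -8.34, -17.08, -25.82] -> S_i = 9.14 + -8.74*i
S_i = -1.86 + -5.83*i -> [-1.86, -7.69, -13.52, -19.35, -25.18]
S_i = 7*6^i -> [7, 42, 252, 1512, 9072]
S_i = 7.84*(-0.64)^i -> [7.84, -5.02, 3.21, -2.06, 1.32]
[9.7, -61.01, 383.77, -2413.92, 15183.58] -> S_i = 9.70*(-6.29)^i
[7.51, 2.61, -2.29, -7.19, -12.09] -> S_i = 7.51 + -4.90*i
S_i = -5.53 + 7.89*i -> [-5.53, 2.36, 10.25, 18.14, 26.03]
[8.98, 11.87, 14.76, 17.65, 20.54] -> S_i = 8.98 + 2.89*i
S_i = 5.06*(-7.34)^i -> [5.06, -37.14, 272.61, -2000.96, 14687.06]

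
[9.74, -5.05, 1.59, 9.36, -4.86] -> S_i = Random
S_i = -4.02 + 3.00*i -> [-4.02, -1.02, 1.98, 4.98, 7.98]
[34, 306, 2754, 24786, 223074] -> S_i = 34*9^i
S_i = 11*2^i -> [11, 22, 44, 88, 176]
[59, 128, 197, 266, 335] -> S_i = 59 + 69*i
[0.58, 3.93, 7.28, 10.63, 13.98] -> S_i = 0.58 + 3.35*i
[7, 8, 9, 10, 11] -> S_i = 7 + 1*i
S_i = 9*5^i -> [9, 45, 225, 1125, 5625]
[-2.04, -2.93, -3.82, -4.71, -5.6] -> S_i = -2.04 + -0.89*i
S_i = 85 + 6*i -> [85, 91, 97, 103, 109]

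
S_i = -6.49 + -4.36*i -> [-6.49, -10.85, -15.21, -19.57, -23.93]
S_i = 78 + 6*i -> [78, 84, 90, 96, 102]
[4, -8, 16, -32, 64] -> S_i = 4*-2^i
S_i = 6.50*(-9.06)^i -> [6.5, -58.89, 533.54, -4833.9, 43795.16]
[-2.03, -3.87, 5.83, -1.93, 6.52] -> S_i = Random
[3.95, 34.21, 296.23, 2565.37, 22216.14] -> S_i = 3.95*8.66^i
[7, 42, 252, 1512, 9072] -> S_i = 7*6^i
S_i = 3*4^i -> [3, 12, 48, 192, 768]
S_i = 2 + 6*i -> [2, 8, 14, 20, 26]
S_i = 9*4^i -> [9, 36, 144, 576, 2304]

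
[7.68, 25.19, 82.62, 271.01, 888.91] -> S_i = 7.68*3.28^i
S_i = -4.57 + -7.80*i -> [-4.57, -12.37, -20.17, -27.97, -35.77]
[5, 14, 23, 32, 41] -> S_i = 5 + 9*i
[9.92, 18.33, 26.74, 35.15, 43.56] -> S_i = 9.92 + 8.41*i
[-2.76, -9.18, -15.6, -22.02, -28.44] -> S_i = -2.76 + -6.42*i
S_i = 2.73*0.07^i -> [2.73, 0.19, 0.01, 0.0, 0.0]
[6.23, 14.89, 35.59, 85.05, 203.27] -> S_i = 6.23*2.39^i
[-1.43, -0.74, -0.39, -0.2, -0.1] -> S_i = -1.43*0.52^i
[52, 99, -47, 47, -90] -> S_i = Random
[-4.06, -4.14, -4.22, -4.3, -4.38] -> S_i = -4.06 + -0.08*i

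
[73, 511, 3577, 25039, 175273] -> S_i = 73*7^i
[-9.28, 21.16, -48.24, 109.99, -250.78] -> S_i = -9.28*(-2.28)^i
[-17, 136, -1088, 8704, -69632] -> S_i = -17*-8^i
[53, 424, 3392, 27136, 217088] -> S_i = 53*8^i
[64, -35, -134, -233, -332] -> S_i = 64 + -99*i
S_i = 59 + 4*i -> [59, 63, 67, 71, 75]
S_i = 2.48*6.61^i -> [2.48, 16.39, 108.36, 716.24, 4734.32]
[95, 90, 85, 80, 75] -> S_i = 95 + -5*i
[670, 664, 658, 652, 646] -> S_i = 670 + -6*i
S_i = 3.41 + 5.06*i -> [3.41, 8.47, 13.53, 18.59, 23.65]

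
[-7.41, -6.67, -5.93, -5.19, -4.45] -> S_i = -7.41 + 0.74*i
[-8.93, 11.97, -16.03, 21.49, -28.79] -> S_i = -8.93*(-1.34)^i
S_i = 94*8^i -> [94, 752, 6016, 48128, 385024]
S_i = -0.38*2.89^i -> [-0.38, -1.1, -3.17, -9.17, -26.51]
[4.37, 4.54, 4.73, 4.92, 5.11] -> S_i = 4.37*1.04^i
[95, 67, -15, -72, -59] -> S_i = Random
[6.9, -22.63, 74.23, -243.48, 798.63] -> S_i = 6.90*(-3.28)^i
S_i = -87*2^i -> [-87, -174, -348, -696, -1392]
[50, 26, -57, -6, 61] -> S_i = Random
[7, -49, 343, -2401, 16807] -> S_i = 7*-7^i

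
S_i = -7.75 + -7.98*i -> [-7.75, -15.73, -23.71, -31.69, -39.67]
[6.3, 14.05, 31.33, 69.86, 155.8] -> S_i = 6.30*2.23^i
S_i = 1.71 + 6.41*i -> [1.71, 8.12, 14.53, 20.94, 27.35]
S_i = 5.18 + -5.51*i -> [5.18, -0.33, -5.84, -11.35, -16.86]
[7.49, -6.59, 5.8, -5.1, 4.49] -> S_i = 7.49*(-0.88)^i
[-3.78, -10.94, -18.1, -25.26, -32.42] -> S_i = -3.78 + -7.16*i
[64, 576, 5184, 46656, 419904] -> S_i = 64*9^i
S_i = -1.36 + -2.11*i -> [-1.36, -3.47, -5.58, -7.69, -9.8]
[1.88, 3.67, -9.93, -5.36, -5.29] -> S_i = Random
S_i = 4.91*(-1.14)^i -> [4.91, -5.6, 6.38, -7.27, 8.29]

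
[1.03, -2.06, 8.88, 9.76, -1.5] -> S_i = Random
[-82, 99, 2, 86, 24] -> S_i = Random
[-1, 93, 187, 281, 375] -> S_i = -1 + 94*i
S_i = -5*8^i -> [-5, -40, -320, -2560, -20480]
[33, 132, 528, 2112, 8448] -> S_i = 33*4^i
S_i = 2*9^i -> [2, 18, 162, 1458, 13122]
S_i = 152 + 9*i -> [152, 161, 170, 179, 188]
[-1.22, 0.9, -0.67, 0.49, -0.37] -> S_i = -1.22*(-0.74)^i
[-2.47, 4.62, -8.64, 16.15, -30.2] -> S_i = -2.47*(-1.87)^i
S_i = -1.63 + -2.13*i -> [-1.63, -3.76, -5.89, -8.02, -10.15]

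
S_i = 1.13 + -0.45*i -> [1.13, 0.68, 0.23, -0.22, -0.67]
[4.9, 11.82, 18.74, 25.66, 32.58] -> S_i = 4.90 + 6.92*i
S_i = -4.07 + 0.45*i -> [-4.07, -3.62, -3.17, -2.72, -2.27]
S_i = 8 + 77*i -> [8, 85, 162, 239, 316]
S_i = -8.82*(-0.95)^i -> [-8.82, 8.38, -7.96, 7.56, -7.18]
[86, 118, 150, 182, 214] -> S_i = 86 + 32*i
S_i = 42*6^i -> [42, 252, 1512, 9072, 54432]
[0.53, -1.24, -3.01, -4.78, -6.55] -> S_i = 0.53 + -1.77*i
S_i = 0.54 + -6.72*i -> [0.54, -6.18, -12.9, -19.62, -26.34]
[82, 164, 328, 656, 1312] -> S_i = 82*2^i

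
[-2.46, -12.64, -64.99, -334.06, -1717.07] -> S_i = -2.46*5.14^i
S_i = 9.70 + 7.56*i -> [9.7, 17.26, 24.82, 32.38, 39.94]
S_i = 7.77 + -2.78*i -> [7.77, 4.99, 2.21, -0.57, -3.35]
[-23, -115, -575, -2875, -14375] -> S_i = -23*5^i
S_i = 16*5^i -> [16, 80, 400, 2000, 10000]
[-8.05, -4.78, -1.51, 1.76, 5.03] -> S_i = -8.05 + 3.27*i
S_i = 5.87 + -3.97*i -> [5.87, 1.9, -2.07, -6.04, -10.01]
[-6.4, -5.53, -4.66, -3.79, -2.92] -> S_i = -6.40 + 0.87*i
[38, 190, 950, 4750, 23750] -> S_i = 38*5^i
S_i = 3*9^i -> [3, 27, 243, 2187, 19683]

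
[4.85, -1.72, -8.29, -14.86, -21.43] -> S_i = 4.85 + -6.57*i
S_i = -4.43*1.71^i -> [-4.43, -7.58, -12.95, -22.15, -37.88]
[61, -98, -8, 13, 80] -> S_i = Random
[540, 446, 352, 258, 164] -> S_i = 540 + -94*i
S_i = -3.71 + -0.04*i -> [-3.71, -3.75, -3.79, -3.83, -3.87]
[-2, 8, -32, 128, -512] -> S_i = -2*-4^i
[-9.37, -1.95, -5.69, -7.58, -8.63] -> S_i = Random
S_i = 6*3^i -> [6, 18, 54, 162, 486]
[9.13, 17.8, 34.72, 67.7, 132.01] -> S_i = 9.13*1.95^i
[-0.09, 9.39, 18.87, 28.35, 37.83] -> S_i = -0.09 + 9.48*i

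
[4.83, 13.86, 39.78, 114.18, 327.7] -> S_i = 4.83*2.87^i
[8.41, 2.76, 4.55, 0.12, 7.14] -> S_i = Random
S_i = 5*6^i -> [5, 30, 180, 1080, 6480]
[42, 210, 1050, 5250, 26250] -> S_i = 42*5^i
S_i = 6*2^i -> [6, 12, 24, 48, 96]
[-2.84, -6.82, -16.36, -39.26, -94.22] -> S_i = -2.84*2.40^i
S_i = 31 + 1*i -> [31, 32, 33, 34, 35]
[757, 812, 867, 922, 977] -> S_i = 757 + 55*i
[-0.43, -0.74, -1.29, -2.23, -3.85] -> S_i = -0.43*1.73^i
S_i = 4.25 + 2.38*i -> [4.25, 6.63, 9.01, 11.39, 13.77]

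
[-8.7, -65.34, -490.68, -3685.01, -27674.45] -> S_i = -8.70*7.51^i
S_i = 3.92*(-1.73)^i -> [3.92, -6.78, 11.73, -20.3, 35.11]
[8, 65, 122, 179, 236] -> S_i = 8 + 57*i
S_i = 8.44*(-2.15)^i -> [8.44, -18.15, 39.01, -83.88, 180.34]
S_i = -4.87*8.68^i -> [-4.87, -42.27, -366.92, -3184.84, -27644.44]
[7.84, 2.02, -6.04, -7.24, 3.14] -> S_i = Random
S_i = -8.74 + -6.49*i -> [-8.74, -15.23, -21.72, -28.21, -34.7]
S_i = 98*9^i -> [98, 882, 7938, 71442, 642978]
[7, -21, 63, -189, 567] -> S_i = 7*-3^i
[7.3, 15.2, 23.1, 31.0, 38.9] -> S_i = 7.30 + 7.90*i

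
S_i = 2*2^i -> [2, 4, 8, 16, 32]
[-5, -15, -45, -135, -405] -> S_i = -5*3^i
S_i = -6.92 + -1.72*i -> [-6.92, -8.64, -10.36, -12.08, -13.8]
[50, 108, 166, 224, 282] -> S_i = 50 + 58*i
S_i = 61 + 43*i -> [61, 104, 147, 190, 233]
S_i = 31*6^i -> [31, 186, 1116, 6696, 40176]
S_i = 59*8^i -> [59, 472, 3776, 30208, 241664]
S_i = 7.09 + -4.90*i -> [7.09, 2.19, -2.71, -7.61, -12.51]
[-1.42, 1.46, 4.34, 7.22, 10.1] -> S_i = -1.42 + 2.88*i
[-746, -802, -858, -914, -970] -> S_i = -746 + -56*i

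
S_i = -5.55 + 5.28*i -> [-5.55, -0.27, 5.01, 10.29, 15.57]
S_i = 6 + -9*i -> [6, -3, -12, -21, -30]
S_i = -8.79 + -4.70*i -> [-8.79, -13.49, -18.19, -22.89, -27.59]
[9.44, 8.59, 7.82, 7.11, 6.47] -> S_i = 9.44*0.91^i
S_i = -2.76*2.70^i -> [-2.76, -7.45, -20.12, -54.33, -146.68]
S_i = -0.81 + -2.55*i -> [-0.81, -3.36, -5.91, -8.46, -11.01]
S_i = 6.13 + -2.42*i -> [6.13, 3.71, 1.29, -1.13, -3.55]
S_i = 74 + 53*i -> [74, 127, 180, 233, 286]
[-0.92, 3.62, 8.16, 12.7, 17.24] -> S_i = -0.92 + 4.54*i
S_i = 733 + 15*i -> [733, 748, 763, 778, 793]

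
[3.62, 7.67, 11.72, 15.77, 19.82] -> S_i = 3.62 + 4.05*i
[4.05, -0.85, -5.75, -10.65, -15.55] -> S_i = 4.05 + -4.90*i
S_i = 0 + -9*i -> [0, -9, -18, -27, -36]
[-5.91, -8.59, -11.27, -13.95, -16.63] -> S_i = -5.91 + -2.68*i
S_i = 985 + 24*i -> [985, 1009, 1033, 1057, 1081]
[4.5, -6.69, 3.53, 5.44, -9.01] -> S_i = Random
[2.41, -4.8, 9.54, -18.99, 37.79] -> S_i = 2.41*(-1.99)^i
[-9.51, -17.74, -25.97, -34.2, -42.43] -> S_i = -9.51 + -8.23*i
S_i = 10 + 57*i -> [10, 67, 124, 181, 238]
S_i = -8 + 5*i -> [-8, -3, 2, 7, 12]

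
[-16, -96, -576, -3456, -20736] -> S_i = -16*6^i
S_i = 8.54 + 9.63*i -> [8.54, 18.17, 27.8, 37.43, 47.06]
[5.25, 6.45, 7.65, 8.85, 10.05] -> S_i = 5.25 + 1.20*i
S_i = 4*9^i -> [4, 36, 324, 2916, 26244]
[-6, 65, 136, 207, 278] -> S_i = -6 + 71*i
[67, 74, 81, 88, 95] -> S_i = 67 + 7*i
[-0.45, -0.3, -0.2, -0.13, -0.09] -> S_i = -0.45*0.66^i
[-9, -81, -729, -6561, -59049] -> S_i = -9*9^i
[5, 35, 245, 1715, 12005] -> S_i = 5*7^i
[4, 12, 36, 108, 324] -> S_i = 4*3^i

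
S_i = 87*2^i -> [87, 174, 348, 696, 1392]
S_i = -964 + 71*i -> [-964, -893, -822, -751, -680]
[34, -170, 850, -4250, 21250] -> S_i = 34*-5^i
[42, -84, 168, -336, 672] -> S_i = 42*-2^i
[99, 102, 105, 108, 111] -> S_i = 99 + 3*i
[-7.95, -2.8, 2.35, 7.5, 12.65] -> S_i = -7.95 + 5.15*i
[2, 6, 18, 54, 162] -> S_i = 2*3^i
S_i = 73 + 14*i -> [73, 87, 101, 115, 129]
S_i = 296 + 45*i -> [296, 341, 386, 431, 476]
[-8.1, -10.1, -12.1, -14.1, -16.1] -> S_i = -8.10 + -2.00*i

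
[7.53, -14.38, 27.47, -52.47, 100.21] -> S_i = 7.53*(-1.91)^i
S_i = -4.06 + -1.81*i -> [-4.06, -5.87, -7.68, -9.49, -11.3]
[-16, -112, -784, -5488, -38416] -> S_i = -16*7^i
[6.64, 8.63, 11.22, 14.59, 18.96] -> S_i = 6.64*1.30^i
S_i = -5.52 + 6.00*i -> [-5.52, 0.48, 6.48, 12.48, 18.48]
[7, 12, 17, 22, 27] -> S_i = 7 + 5*i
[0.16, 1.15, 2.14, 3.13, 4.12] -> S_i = 0.16 + 0.99*i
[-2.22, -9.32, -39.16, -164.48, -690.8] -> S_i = -2.22*4.20^i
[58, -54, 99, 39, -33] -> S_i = Random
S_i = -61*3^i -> [-61, -183, -549, -1647, -4941]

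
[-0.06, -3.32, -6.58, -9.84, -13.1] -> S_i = -0.06 + -3.26*i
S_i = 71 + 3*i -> [71, 74, 77, 80, 83]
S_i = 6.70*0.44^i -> [6.7, 2.95, 1.3, 0.57, 0.25]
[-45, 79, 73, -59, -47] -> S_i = Random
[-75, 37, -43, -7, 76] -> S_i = Random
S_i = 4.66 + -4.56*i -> [4.66, 0.1, -4.46, -9.02, -13.58]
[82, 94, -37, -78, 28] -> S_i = Random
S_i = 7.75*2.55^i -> [7.75, 19.76, 50.39, 128.51, 327.69]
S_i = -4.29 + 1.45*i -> [-4.29, -2.84, -1.39, 0.06, 1.51]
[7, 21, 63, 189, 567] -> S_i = 7*3^i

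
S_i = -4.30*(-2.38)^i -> [-4.3, 10.23, -24.36, 57.97, -137.97]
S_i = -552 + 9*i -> [-552, -543, -534, -525, -516]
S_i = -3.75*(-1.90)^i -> [-3.75, 7.12, -13.54, 25.72, -48.87]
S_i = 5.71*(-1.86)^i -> [5.71, -10.62, 19.75, -36.74, 68.34]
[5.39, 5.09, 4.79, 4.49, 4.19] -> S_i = 5.39 + -0.30*i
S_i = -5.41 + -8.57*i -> [-5.41, -13.98, -22.55, -31.12, -39.69]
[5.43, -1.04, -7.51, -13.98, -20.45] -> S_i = 5.43 + -6.47*i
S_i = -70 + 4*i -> [-70, -66, -62, -58, -54]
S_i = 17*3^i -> [17, 51, 153, 459, 1377]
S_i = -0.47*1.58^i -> [-0.47, -0.74, -1.17, -1.85, -2.93]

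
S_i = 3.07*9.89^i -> [3.07, 30.36, 300.28, 2969.8, 29371.33]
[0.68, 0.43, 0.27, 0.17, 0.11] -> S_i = 0.68*0.63^i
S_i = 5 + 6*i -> [5, 11, 17, 23, 29]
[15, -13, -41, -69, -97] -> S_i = 15 + -28*i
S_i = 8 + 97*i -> [8, 105, 202, 299, 396]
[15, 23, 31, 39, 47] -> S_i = 15 + 8*i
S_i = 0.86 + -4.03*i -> [0.86, -3.17, -7.2, -11.23, -15.26]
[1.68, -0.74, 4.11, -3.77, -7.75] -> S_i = Random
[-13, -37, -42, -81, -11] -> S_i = Random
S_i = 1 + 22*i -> [1, 23, 45, 67, 89]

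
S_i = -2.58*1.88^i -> [-2.58, -4.85, -9.12, -17.14, -32.23]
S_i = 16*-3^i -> [16, -48, 144, -432, 1296]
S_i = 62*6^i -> [62, 372, 2232, 13392, 80352]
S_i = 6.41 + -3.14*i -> [6.41, 3.27, 0.13, -3.01, -6.15]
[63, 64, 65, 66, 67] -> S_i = 63 + 1*i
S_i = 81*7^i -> [81, 567, 3969, 27783, 194481]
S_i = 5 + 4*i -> [5, 9, 13, 17, 21]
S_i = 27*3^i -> [27, 81, 243, 729, 2187]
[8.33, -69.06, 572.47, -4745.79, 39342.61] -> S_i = 8.33*(-8.29)^i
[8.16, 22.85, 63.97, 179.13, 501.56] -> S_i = 8.16*2.80^i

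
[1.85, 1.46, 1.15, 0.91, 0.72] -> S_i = 1.85*0.79^i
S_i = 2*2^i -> [2, 4, 8, 16, 32]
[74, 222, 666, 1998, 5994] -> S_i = 74*3^i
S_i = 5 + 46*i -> [5, 51, 97, 143, 189]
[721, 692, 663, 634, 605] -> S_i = 721 + -29*i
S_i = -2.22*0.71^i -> [-2.22, -1.58, -1.12, -0.79, -0.56]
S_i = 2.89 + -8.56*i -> [2.89, -5.67, -14.23, -22.79, -31.35]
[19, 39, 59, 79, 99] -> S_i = 19 + 20*i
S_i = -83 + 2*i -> [-83, -81, -79, -77, -75]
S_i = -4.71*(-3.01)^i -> [-4.71, 14.18, -42.67, 128.45, -386.62]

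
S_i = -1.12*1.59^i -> [-1.12, -1.78, -2.83, -4.5, -7.16]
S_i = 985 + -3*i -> [985, 982, 979, 976, 973]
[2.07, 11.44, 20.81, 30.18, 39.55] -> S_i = 2.07 + 9.37*i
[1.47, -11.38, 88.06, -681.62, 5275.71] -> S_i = 1.47*(-7.74)^i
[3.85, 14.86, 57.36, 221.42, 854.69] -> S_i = 3.85*3.86^i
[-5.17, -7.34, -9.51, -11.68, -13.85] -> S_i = -5.17 + -2.17*i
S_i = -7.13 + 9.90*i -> [-7.13, 2.77, 12.67, 22.57, 32.47]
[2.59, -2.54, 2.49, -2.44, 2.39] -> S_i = 2.59*(-0.98)^i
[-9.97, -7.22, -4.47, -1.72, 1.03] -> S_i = -9.97 + 2.75*i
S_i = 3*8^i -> [3, 24, 192, 1536, 12288]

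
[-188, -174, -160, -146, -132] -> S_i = -188 + 14*i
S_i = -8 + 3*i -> [-8, -5, -2, 1, 4]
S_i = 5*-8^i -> [5, -40, 320, -2560, 20480]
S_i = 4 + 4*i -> [4, 8, 12, 16, 20]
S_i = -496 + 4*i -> [-496, -492, -488, -484, -480]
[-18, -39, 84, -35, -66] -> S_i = Random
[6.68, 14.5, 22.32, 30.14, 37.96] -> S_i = 6.68 + 7.82*i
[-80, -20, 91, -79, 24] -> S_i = Random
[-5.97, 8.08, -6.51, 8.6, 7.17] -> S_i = Random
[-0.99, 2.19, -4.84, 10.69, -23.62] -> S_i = -0.99*(-2.21)^i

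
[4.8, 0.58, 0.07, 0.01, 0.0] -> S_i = 4.80*0.12^i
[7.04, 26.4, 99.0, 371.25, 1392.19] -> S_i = 7.04*3.75^i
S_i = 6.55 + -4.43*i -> [6.55, 2.12, -2.31, -6.74, -11.17]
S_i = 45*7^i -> [45, 315, 2205, 15435, 108045]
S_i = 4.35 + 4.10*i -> [4.35, 8.45, 12.55, 16.65, 20.75]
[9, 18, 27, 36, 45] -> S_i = 9 + 9*i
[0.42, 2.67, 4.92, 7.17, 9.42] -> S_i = 0.42 + 2.25*i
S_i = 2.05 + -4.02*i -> [2.05, -1.97, -5.99, -10.01, -14.03]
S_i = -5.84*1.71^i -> [-5.84, -9.99, -17.08, -29.2, -49.93]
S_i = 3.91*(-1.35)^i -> [3.91, -5.28, 7.13, -9.62, 12.99]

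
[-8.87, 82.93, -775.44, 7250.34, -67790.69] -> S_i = -8.87*(-9.35)^i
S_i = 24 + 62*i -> [24, 86, 148, 210, 272]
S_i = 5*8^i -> [5, 40, 320, 2560, 20480]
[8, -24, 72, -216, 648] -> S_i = 8*-3^i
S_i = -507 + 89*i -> [-507, -418, -329, -240, -151]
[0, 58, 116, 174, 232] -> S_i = 0 + 58*i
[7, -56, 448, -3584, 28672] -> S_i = 7*-8^i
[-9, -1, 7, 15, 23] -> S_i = -9 + 8*i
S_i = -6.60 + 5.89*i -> [-6.6, -0.71, 5.18, 11.07, 16.96]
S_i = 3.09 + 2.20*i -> [3.09, 5.29, 7.49, 9.69, 11.89]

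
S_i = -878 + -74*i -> [-878, -952, -1026, -1100, -1174]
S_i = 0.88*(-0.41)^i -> [0.88, -0.36, 0.15, -0.06, 0.02]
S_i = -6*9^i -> [-6, -54, -486, -4374, -39366]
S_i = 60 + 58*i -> [60, 118, 176, 234, 292]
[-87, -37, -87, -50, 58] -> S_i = Random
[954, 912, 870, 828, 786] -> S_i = 954 + -42*i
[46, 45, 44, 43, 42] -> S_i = 46 + -1*i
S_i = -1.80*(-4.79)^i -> [-1.8, 8.62, -41.3, 197.82, -947.58]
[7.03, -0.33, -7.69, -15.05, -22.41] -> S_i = 7.03 + -7.36*i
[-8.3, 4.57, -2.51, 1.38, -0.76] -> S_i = -8.30*(-0.55)^i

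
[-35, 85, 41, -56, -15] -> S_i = Random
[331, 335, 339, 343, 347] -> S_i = 331 + 4*i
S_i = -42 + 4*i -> [-42, -38, -34, -30, -26]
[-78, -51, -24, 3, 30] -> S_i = -78 + 27*i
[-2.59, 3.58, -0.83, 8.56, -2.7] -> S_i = Random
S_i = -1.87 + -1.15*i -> [-1.87, -3.02, -4.17, -5.32, -6.47]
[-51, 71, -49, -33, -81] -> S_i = Random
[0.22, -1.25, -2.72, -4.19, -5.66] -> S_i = 0.22 + -1.47*i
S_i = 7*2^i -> [7, 14, 28, 56, 112]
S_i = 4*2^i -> [4, 8, 16, 32, 64]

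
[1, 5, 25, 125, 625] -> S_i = 1*5^i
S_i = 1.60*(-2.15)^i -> [1.6, -3.44, 7.4, -15.9, 34.19]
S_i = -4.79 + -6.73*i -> [-4.79, -11.52, -18.25, -24.98, -31.71]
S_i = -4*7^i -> [-4, -28, -196, -1372, -9604]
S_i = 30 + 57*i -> [30, 87, 144, 201, 258]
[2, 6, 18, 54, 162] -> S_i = 2*3^i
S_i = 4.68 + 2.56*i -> [4.68, 7.24, 9.8, 12.36, 14.92]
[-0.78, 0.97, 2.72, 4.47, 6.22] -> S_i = -0.78 + 1.75*i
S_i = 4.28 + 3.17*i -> [4.28, 7.45, 10.62, 13.79, 16.96]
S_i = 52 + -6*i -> [52, 46, 40, 34, 28]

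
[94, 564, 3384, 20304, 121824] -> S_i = 94*6^i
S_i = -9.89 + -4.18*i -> [-9.89, -14.07, -18.25, -22.43, -26.61]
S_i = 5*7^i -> [5, 35, 245, 1715, 12005]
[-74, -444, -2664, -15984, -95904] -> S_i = -74*6^i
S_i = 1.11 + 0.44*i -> [1.11, 1.55, 1.99, 2.43, 2.87]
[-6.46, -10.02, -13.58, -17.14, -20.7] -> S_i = -6.46 + -3.56*i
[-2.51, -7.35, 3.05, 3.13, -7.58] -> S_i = Random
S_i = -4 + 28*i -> [-4, 24, 52, 80, 108]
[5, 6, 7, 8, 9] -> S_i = 5 + 1*i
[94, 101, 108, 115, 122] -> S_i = 94 + 7*i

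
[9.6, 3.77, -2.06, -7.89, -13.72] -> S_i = 9.60 + -5.83*i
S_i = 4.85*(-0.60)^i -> [4.85, -2.91, 1.75, -1.05, 0.63]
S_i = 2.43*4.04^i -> [2.43, 9.82, 39.66, 160.23, 647.34]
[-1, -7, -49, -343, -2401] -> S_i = -1*7^i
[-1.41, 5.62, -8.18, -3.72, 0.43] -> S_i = Random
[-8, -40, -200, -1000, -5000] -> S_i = -8*5^i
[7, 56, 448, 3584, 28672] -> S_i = 7*8^i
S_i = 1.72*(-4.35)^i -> [1.72, -7.48, 32.55, -141.58, 615.86]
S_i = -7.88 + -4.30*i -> [-7.88, -12.18, -16.48, -20.78, -25.08]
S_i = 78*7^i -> [78, 546, 3822, 26754, 187278]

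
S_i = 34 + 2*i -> [34, 36, 38, 40, 42]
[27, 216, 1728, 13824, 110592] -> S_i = 27*8^i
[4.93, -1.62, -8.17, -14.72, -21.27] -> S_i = 4.93 + -6.55*i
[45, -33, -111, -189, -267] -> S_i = 45 + -78*i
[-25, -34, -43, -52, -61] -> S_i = -25 + -9*i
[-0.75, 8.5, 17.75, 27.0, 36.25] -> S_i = -0.75 + 9.25*i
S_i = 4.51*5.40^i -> [4.51, 24.35, 131.51, 710.16, 3834.88]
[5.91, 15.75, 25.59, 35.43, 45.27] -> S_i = 5.91 + 9.84*i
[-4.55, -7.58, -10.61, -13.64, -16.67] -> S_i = -4.55 + -3.03*i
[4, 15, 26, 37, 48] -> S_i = 4 + 11*i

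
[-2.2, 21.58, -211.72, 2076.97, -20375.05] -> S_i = -2.20*(-9.81)^i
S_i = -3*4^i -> [-3, -12, -48, -192, -768]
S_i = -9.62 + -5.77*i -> [-9.62, -15.39, -21.16, -26.93, -32.7]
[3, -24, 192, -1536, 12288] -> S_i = 3*-8^i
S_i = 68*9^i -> [68, 612, 5508, 49572, 446148]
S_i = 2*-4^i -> [2, -8, 32, -128, 512]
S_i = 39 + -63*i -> [39, -24, -87, -150, -213]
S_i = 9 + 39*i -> [9, 48, 87, 126, 165]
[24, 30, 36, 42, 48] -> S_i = 24 + 6*i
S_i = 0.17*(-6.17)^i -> [0.17, -1.05, 6.47, -39.93, 246.37]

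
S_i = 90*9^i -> [90, 810, 7290, 65610, 590490]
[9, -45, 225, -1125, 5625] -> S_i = 9*-5^i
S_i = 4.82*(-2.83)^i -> [4.82, -13.64, 38.6, -109.25, 309.17]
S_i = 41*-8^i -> [41, -328, 2624, -20992, 167936]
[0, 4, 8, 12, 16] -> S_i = 0 + 4*i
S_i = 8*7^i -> [8, 56, 392, 2744, 19208]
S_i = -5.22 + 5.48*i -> [-5.22, 0.26, 5.74, 11.22, 16.7]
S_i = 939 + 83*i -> [939, 1022, 1105, 1188, 1271]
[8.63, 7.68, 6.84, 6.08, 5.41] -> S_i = 8.63*0.89^i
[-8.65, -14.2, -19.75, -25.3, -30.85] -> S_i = -8.65 + -5.55*i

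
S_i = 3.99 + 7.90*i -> [3.99, 11.89, 19.79, 27.69, 35.59]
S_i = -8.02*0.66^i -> [-8.02, -5.29, -3.49, -2.31, -1.52]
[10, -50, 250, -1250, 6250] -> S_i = 10*-5^i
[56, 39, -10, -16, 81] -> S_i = Random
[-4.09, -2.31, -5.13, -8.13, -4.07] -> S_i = Random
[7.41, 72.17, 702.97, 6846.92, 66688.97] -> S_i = 7.41*9.74^i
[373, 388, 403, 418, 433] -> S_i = 373 + 15*i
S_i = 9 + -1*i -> [9, 8, 7, 6, 5]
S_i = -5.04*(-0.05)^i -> [-5.04, 0.25, -0.01, 0.0, -0.0]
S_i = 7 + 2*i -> [7, 9, 11, 13, 15]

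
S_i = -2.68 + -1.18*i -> [-2.68, -3.86, -5.04, -6.22, -7.4]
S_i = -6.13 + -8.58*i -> [-6.13, -14.71, -23.29, -31.87, -40.45]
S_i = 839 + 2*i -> [839, 841, 843, 845, 847]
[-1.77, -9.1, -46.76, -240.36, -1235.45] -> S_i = -1.77*5.14^i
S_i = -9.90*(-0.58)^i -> [-9.9, 5.74, -3.33, 1.93, -1.12]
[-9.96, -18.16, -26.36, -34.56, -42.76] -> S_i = -9.96 + -8.20*i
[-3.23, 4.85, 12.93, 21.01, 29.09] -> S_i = -3.23 + 8.08*i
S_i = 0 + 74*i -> [0, 74, 148, 222, 296]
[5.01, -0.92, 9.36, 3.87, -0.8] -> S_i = Random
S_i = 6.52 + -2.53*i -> [6.52, 3.99, 1.46, -1.07, -3.6]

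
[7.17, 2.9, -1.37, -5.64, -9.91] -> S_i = 7.17 + -4.27*i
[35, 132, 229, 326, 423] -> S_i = 35 + 97*i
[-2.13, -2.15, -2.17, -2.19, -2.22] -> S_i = -2.13*1.01^i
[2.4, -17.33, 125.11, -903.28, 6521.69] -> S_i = 2.40*(-7.22)^i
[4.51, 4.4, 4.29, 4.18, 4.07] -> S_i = 4.51 + -0.11*i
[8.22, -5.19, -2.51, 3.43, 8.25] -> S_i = Random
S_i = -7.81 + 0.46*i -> [-7.81, -7.35, -6.89, -6.43, -5.97]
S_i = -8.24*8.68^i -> [-8.24, -71.52, -620.82, -5388.73, -46774.17]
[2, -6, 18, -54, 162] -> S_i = 2*-3^i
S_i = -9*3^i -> [-9, -27, -81, -243, -729]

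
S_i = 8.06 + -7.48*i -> [8.06, 0.58, -6.9, -14.38, -21.86]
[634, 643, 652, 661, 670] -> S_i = 634 + 9*i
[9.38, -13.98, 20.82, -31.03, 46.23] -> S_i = 9.38*(-1.49)^i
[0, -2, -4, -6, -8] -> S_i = 0 + -2*i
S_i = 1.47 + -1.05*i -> [1.47, 0.42, -0.63, -1.68, -2.73]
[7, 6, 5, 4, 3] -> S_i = 7 + -1*i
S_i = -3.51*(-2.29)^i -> [-3.51, 8.04, -18.41, 42.15, -96.53]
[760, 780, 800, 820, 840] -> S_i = 760 + 20*i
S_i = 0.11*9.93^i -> [0.11, 1.09, 10.85, 107.71, 1069.52]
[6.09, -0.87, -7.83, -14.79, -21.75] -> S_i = 6.09 + -6.96*i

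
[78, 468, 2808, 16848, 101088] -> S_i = 78*6^i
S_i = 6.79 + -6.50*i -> [6.79, 0.29, -6.21, -12.71, -19.21]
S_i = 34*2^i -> [34, 68, 136, 272, 544]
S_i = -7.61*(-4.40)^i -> [-7.61, 33.48, -147.33, 648.25, -2852.3]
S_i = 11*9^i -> [11, 99, 891, 8019, 72171]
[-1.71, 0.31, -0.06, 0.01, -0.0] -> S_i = -1.71*(-0.18)^i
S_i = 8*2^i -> [8, 16, 32, 64, 128]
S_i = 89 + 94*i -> [89, 183, 277, 371, 465]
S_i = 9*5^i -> [9, 45, 225, 1125, 5625]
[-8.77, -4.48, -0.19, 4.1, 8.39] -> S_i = -8.77 + 4.29*i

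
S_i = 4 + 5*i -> [4, 9, 14, 19, 24]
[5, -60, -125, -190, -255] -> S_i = 5 + -65*i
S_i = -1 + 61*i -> [-1, 60, 121, 182, 243]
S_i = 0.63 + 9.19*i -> [0.63, 9.82, 19.01, 28.2, 37.39]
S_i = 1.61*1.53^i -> [1.61, 2.46, 3.77, 5.77, 8.82]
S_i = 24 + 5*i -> [24, 29, 34, 39, 44]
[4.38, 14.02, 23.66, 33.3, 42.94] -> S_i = 4.38 + 9.64*i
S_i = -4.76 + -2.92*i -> [-4.76, -7.68, -10.6, -13.52, -16.44]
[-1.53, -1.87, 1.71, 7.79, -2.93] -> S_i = Random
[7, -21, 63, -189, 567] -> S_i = 7*-3^i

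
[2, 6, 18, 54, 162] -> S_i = 2*3^i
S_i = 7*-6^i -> [7, -42, 252, -1512, 9072]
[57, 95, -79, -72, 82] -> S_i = Random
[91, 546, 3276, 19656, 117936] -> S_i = 91*6^i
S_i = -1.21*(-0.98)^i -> [-1.21, 1.19, -1.16, 1.14, -1.12]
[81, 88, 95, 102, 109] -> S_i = 81 + 7*i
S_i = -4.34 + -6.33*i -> [-4.34, -10.67, -17.0, -23.33, -29.66]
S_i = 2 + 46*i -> [2, 48, 94, 140, 186]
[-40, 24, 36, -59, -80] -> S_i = Random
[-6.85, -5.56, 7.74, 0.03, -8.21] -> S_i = Random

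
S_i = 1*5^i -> [1, 5, 25, 125, 625]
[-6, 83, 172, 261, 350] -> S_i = -6 + 89*i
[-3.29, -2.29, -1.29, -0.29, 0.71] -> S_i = -3.29 + 1.00*i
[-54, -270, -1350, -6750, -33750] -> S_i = -54*5^i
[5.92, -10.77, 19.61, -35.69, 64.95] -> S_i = 5.92*(-1.82)^i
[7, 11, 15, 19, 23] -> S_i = 7 + 4*i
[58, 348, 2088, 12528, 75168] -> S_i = 58*6^i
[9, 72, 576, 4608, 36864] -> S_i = 9*8^i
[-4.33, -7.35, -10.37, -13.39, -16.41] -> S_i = -4.33 + -3.02*i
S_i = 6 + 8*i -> [6, 14, 22, 30, 38]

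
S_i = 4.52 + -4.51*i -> [4.52, 0.01, -4.5, -9.01, -13.52]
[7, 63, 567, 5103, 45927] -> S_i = 7*9^i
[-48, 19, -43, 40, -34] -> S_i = Random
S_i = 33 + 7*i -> [33, 40, 47, 54, 61]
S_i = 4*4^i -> [4, 16, 64, 256, 1024]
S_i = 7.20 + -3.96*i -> [7.2, 3.24, -0.72, -4.68, -8.64]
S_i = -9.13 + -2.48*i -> [-9.13, -11.61, -14.09, -16.57, -19.05]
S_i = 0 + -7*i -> [0, -7, -14, -21, -28]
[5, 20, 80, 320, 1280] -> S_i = 5*4^i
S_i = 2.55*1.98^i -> [2.55, 5.05, 10.0, 19.79, 39.19]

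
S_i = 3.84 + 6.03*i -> [3.84, 9.87, 15.9, 21.93, 27.96]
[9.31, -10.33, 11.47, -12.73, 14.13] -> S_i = 9.31*(-1.11)^i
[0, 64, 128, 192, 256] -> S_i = 0 + 64*i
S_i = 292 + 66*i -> [292, 358, 424, 490, 556]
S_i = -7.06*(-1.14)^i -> [-7.06, 8.05, -9.18, 10.46, -11.92]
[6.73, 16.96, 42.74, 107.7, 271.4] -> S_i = 6.73*2.52^i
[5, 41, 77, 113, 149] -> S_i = 5 + 36*i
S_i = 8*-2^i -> [8, -16, 32, -64, 128]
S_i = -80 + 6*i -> [-80, -74, -68, -62, -56]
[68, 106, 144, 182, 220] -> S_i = 68 + 38*i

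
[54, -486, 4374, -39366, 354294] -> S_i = 54*-9^i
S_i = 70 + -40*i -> [70, 30, -10, -50, -90]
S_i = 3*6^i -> [3, 18, 108, 648, 3888]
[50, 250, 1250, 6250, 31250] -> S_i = 50*5^i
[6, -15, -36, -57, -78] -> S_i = 6 + -21*i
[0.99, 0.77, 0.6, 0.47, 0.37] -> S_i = 0.99*0.78^i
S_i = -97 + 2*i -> [-97, -95, -93, -91, -89]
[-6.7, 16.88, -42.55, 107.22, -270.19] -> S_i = -6.70*(-2.52)^i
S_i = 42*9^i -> [42, 378, 3402, 30618, 275562]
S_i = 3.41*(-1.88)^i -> [3.41, -6.41, 12.05, -22.66, 42.6]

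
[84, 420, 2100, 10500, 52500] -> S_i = 84*5^i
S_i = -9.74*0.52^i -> [-9.74, -5.06, -2.63, -1.37, -0.71]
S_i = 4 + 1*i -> [4, 5, 6, 7, 8]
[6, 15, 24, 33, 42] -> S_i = 6 + 9*i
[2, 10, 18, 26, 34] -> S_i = 2 + 8*i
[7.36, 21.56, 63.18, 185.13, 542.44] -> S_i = 7.36*2.93^i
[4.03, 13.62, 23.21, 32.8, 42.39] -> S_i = 4.03 + 9.59*i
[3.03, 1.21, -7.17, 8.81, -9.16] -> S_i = Random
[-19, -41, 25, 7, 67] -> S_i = Random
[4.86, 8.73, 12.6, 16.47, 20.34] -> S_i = 4.86 + 3.87*i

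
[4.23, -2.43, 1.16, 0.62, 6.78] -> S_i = Random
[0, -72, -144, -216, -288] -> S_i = 0 + -72*i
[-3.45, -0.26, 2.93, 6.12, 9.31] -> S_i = -3.45 + 3.19*i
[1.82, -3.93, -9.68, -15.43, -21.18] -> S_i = 1.82 + -5.75*i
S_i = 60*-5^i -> [60, -300, 1500, -7500, 37500]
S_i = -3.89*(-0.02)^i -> [-3.89, 0.08, -0.0, 0.0, -0.0]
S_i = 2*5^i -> [2, 10, 50, 250, 1250]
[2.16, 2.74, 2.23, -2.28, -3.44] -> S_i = Random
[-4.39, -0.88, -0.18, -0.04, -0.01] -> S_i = -4.39*0.20^i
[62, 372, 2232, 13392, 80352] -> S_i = 62*6^i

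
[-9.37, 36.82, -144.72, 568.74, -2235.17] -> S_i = -9.37*(-3.93)^i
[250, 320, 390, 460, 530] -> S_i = 250 + 70*i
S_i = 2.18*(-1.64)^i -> [2.18, -3.58, 5.86, -9.62, 15.77]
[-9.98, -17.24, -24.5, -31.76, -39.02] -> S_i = -9.98 + -7.26*i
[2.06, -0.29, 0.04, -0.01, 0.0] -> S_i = 2.06*(-0.14)^i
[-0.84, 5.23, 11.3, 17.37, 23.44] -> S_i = -0.84 + 6.07*i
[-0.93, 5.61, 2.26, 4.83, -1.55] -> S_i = Random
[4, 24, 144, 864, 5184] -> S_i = 4*6^i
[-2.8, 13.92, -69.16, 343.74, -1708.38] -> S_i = -2.80*(-4.97)^i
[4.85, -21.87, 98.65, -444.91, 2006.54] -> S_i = 4.85*(-4.51)^i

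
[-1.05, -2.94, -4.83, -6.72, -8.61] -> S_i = -1.05 + -1.89*i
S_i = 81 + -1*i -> [81, 80, 79, 78, 77]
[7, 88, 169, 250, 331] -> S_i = 7 + 81*i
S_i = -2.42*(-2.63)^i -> [-2.42, 6.36, -16.74, 44.02, -115.78]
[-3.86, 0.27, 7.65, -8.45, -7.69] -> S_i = Random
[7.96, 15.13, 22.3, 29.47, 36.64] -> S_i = 7.96 + 7.17*i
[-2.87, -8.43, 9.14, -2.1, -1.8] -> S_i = Random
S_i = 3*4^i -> [3, 12, 48, 192, 768]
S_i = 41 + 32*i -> [41, 73, 105, 137, 169]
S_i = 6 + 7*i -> [6, 13, 20, 27, 34]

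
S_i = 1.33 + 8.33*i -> [1.33, 9.66, 17.99, 26.32, 34.65]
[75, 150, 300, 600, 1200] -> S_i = 75*2^i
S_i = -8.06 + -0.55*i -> [-8.06, -8.61, -9.16, -9.71, -10.26]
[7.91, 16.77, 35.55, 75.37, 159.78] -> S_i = 7.91*2.12^i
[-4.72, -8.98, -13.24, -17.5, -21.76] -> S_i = -4.72 + -4.26*i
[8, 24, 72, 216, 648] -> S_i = 8*3^i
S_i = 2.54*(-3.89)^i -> [2.54, -9.88, 38.44, -149.51, 581.61]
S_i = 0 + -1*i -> [0, -1, -2, -3, -4]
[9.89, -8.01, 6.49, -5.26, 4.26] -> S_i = 9.89*(-0.81)^i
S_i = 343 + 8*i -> [343, 351, 359, 367, 375]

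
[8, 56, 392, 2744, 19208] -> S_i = 8*7^i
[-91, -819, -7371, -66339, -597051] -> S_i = -91*9^i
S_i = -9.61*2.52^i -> [-9.61, -24.22, -61.03, -153.79, -387.55]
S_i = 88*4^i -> [88, 352, 1408, 5632, 22528]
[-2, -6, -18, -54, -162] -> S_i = -2*3^i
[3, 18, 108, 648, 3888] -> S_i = 3*6^i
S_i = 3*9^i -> [3, 27, 243, 2187, 19683]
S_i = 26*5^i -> [26, 130, 650, 3250, 16250]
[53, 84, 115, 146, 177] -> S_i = 53 + 31*i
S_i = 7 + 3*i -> [7, 10, 13, 16, 19]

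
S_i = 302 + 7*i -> [302, 309, 316, 323, 330]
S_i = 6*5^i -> [6, 30, 150, 750, 3750]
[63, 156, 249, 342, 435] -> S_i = 63 + 93*i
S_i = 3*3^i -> [3, 9, 27, 81, 243]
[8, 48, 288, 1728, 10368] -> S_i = 8*6^i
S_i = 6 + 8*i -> [6, 14, 22, 30, 38]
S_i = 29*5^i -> [29, 145, 725, 3625, 18125]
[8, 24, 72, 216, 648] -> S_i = 8*3^i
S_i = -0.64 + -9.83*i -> [-0.64, -10.47, -20.3, -30.13, -39.96]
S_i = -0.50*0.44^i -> [-0.5, -0.22, -0.1, -0.04, -0.02]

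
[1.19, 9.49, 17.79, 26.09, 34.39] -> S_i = 1.19 + 8.30*i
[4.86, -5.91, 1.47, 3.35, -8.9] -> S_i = Random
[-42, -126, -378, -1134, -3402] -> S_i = -42*3^i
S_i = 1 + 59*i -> [1, 60, 119, 178, 237]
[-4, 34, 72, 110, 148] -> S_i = -4 + 38*i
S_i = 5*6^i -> [5, 30, 180, 1080, 6480]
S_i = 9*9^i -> [9, 81, 729, 6561, 59049]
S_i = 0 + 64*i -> [0, 64, 128, 192, 256]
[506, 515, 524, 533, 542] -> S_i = 506 + 9*i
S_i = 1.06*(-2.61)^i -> [1.06, -2.77, 7.22, -18.85, 49.19]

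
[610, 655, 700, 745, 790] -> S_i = 610 + 45*i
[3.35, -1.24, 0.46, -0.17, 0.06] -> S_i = 3.35*(-0.37)^i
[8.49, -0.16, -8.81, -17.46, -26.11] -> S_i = 8.49 + -8.65*i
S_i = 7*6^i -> [7, 42, 252, 1512, 9072]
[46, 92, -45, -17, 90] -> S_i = Random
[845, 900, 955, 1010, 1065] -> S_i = 845 + 55*i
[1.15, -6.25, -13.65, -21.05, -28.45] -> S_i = 1.15 + -7.40*i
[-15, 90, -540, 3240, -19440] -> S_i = -15*-6^i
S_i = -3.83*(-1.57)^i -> [-3.83, 6.01, -9.44, 14.82, -23.27]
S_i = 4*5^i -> [4, 20, 100, 500, 2500]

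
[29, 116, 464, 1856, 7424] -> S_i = 29*4^i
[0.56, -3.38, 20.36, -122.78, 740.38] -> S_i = 0.56*(-6.03)^i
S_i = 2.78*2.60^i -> [2.78, 7.23, 18.79, 48.86, 127.04]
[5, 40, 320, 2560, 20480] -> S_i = 5*8^i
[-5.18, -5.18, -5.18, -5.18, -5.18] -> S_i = -5.18*1.00^i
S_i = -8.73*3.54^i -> [-8.73, -30.9, -109.4, -387.28, -1370.97]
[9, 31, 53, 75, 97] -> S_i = 9 + 22*i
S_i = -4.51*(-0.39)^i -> [-4.51, 1.76, -0.69, 0.27, -0.1]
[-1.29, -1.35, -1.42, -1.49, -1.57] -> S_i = -1.29*1.05^i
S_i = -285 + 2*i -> [-285, -283, -281, -279, -277]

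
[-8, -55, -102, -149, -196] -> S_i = -8 + -47*i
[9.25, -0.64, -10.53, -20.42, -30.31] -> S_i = 9.25 + -9.89*i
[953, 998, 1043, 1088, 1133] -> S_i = 953 + 45*i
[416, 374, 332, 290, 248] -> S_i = 416 + -42*i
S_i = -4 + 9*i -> [-4, 5, 14, 23, 32]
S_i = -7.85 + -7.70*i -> [-7.85, -15.55, -23.25, -30.95, -38.65]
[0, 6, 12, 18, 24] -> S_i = 0 + 6*i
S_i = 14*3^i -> [14, 42, 126, 378, 1134]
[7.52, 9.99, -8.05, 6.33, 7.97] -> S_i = Random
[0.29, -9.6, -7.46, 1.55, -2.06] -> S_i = Random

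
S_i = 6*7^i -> [6, 42, 294, 2058, 14406]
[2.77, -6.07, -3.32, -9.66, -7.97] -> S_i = Random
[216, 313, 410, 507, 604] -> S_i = 216 + 97*i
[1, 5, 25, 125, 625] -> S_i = 1*5^i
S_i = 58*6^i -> [58, 348, 2088, 12528, 75168]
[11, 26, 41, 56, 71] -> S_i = 11 + 15*i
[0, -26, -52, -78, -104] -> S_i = 0 + -26*i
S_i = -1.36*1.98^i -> [-1.36, -2.69, -5.33, -10.56, -20.9]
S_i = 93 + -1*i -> [93, 92, 91, 90, 89]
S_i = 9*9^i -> [9, 81, 729, 6561, 59049]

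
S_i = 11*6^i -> [11, 66, 396, 2376, 14256]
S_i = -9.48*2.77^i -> [-9.48, -26.26, -72.74, -201.49, -558.12]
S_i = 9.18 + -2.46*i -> [9.18, 6.72, 4.26, 1.8, -0.66]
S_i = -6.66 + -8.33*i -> [-6.66, -14.99, -23.32, -31.65, -39.98]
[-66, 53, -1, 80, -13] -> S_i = Random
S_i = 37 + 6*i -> [37, 43, 49, 55, 61]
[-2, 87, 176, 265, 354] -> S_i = -2 + 89*i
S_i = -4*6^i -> [-4, -24, -144, -864, -5184]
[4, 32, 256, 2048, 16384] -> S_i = 4*8^i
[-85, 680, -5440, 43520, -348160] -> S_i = -85*-8^i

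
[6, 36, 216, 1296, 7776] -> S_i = 6*6^i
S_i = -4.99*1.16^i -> [-4.99, -5.79, -6.71, -7.79, -9.04]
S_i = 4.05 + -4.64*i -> [4.05, -0.59, -5.23, -9.87, -14.51]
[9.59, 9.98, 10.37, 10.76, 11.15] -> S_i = 9.59 + 0.39*i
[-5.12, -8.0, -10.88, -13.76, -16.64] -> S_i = -5.12 + -2.88*i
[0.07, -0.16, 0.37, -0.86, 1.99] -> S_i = 0.07*(-2.31)^i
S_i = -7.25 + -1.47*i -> [-7.25, -8.72, -10.19, -11.66, -13.13]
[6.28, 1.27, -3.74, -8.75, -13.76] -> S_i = 6.28 + -5.01*i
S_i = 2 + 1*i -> [2, 3, 4, 5, 6]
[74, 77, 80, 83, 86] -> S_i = 74 + 3*i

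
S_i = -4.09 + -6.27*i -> [-4.09, -10.36, -16.63, -22.9, -29.17]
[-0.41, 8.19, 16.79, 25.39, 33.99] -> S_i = -0.41 + 8.60*i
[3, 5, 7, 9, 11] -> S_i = 3 + 2*i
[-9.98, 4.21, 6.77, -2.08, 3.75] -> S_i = Random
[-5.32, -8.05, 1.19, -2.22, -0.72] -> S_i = Random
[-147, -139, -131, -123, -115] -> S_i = -147 + 8*i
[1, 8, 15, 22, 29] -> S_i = 1 + 7*i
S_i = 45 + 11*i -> [45, 56, 67, 78, 89]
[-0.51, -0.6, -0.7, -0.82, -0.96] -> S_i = -0.51*1.17^i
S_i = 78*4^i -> [78, 312, 1248, 4992, 19968]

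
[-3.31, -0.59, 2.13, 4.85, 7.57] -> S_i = -3.31 + 2.72*i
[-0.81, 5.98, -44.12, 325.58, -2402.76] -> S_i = -0.81*(-7.38)^i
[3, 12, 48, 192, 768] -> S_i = 3*4^i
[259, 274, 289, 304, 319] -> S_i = 259 + 15*i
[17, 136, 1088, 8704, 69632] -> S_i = 17*8^i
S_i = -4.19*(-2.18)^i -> [-4.19, 9.13, -19.91, 43.41, -94.63]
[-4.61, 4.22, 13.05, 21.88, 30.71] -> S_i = -4.61 + 8.83*i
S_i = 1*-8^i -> [1, -8, 64, -512, 4096]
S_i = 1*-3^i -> [1, -3, 9, -27, 81]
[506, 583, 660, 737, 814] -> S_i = 506 + 77*i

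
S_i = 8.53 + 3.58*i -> [8.53, 12.11, 15.69, 19.27, 22.85]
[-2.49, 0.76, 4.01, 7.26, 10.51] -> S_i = -2.49 + 3.25*i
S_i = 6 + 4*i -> [6, 10, 14, 18, 22]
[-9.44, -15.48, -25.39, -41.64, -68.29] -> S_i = -9.44*1.64^i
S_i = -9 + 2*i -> [-9, -7, -5, -3, -1]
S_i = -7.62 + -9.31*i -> [-7.62, -16.93, -26.24, -35.55, -44.86]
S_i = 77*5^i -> [77, 385, 1925, 9625, 48125]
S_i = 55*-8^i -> [55, -440, 3520, -28160, 225280]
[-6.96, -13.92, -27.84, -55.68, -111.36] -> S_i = -6.96*2.00^i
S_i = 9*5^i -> [9, 45, 225, 1125, 5625]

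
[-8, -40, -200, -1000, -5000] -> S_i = -8*5^i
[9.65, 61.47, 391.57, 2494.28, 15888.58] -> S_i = 9.65*6.37^i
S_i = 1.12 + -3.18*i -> [1.12, -2.06, -5.24, -8.42, -11.6]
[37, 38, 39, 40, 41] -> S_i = 37 + 1*i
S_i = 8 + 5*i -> [8, 13, 18, 23, 28]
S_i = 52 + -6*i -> [52, 46, 40, 34, 28]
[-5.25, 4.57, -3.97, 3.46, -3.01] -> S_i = -5.25*(-0.87)^i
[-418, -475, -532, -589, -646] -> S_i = -418 + -57*i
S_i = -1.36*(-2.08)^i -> [-1.36, 2.83, -5.88, 12.24, -25.46]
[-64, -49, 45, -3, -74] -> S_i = Random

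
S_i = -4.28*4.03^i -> [-4.28, -17.25, -69.51, -280.13, -1128.92]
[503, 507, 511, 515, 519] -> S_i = 503 + 4*i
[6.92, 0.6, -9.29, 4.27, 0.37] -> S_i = Random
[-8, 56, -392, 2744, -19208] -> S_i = -8*-7^i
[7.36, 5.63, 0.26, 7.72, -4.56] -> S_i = Random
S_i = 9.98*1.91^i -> [9.98, 19.06, 36.41, 69.54, 132.82]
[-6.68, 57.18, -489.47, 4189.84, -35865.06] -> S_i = -6.68*(-8.56)^i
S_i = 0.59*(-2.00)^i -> [0.59, -1.18, 2.36, -4.72, 9.44]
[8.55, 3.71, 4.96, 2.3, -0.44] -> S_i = Random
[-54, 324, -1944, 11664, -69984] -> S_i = -54*-6^i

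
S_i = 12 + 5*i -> [12, 17, 22, 27, 32]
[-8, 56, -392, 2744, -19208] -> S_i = -8*-7^i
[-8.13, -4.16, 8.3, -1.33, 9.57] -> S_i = Random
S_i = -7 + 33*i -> [-7, 26, 59, 92, 125]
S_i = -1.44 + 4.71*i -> [-1.44, 3.27, 7.98, 12.69, 17.4]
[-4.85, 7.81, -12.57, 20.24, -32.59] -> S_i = -4.85*(-1.61)^i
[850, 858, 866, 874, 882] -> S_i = 850 + 8*i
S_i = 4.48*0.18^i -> [4.48, 0.81, 0.15, 0.03, 0.0]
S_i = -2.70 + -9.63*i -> [-2.7, -12.33, -21.96, -31.59, -41.22]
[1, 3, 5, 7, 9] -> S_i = 1 + 2*i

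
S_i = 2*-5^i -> [2, -10, 50, -250, 1250]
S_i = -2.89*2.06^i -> [-2.89, -5.95, -12.26, -25.26, -52.04]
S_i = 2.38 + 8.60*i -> [2.38, 10.98, 19.58, 28.18, 36.78]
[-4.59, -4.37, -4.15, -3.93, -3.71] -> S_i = -4.59 + 0.22*i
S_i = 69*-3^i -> [69, -207, 621, -1863, 5589]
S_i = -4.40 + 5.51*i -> [-4.4, 1.11, 6.62, 12.13, 17.64]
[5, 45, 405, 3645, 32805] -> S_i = 5*9^i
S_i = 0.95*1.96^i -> [0.95, 1.86, 3.65, 7.15, 14.02]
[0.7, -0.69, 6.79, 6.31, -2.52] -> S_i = Random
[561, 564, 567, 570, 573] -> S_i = 561 + 3*i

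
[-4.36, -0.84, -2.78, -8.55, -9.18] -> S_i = Random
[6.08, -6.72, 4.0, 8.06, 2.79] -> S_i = Random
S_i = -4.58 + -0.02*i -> [-4.58, -4.6, -4.62, -4.64, -4.66]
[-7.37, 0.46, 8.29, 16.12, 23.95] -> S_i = -7.37 + 7.83*i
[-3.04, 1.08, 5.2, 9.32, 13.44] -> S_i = -3.04 + 4.12*i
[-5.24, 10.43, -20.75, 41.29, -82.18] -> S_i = -5.24*(-1.99)^i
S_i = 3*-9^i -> [3, -27, 243, -2187, 19683]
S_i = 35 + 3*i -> [35, 38, 41, 44, 47]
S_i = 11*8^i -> [11, 88, 704, 5632, 45056]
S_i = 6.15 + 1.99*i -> [6.15, 8.14, 10.13, 12.12, 14.11]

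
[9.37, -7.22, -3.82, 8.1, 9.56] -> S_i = Random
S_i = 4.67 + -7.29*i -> [4.67, -2.62, -9.91, -17.2, -24.49]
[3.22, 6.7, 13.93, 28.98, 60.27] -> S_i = 3.22*2.08^i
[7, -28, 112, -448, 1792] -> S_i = 7*-4^i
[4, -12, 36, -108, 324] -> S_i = 4*-3^i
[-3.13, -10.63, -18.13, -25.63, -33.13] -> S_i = -3.13 + -7.50*i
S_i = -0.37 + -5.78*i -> [-0.37, -6.15, -11.93, -17.71, -23.49]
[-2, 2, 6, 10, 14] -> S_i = -2 + 4*i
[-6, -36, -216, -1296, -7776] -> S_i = -6*6^i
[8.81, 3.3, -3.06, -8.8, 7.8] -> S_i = Random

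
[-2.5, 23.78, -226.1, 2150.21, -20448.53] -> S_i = -2.50*(-9.51)^i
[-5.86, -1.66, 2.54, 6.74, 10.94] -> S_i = -5.86 + 4.20*i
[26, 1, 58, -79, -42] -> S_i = Random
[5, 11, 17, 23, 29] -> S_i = 5 + 6*i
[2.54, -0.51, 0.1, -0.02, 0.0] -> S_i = 2.54*(-0.20)^i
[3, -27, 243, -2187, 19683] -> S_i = 3*-9^i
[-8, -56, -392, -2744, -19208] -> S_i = -8*7^i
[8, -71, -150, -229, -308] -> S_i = 8 + -79*i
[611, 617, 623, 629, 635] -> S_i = 611 + 6*i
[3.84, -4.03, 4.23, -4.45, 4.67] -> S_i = 3.84*(-1.05)^i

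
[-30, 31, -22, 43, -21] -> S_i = Random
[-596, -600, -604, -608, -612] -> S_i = -596 + -4*i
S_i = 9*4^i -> [9, 36, 144, 576, 2304]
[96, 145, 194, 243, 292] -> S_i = 96 + 49*i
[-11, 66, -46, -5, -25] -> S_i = Random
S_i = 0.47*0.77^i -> [0.47, 0.36, 0.28, 0.21, 0.17]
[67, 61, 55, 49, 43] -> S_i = 67 + -6*i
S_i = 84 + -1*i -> [84, 83, 82, 81, 80]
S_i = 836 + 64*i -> [836, 900, 964, 1028, 1092]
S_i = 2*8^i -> [2, 16, 128, 1024, 8192]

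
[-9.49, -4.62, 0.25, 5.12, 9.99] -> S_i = -9.49 + 4.87*i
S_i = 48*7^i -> [48, 336, 2352, 16464, 115248]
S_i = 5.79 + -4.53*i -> [5.79, 1.26, -3.27, -7.8, -12.33]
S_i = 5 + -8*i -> [5, -3, -11, -19, -27]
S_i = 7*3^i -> [7, 21, 63, 189, 567]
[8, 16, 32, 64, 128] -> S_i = 8*2^i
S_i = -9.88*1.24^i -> [-9.88, -12.25, -15.19, -18.84, -23.36]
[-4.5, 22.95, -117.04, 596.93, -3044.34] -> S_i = -4.50*(-5.10)^i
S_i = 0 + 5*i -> [0, 5, 10, 15, 20]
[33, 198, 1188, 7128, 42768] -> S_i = 33*6^i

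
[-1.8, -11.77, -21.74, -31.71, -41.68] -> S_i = -1.80 + -9.97*i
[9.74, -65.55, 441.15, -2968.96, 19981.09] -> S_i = 9.74*(-6.73)^i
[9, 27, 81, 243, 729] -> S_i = 9*3^i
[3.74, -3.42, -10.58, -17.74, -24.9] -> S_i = 3.74 + -7.16*i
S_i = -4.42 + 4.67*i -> [-4.42, 0.25, 4.92, 9.59, 14.26]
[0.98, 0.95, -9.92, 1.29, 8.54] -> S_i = Random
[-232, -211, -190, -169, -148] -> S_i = -232 + 21*i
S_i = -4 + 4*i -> [-4, 0, 4, 8, 12]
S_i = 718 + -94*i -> [718, 624, 530, 436, 342]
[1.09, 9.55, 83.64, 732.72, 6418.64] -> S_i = 1.09*8.76^i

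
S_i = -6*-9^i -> [-6, 54, -486, 4374, -39366]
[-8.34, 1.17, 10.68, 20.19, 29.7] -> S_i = -8.34 + 9.51*i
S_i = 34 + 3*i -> [34, 37, 40, 43, 46]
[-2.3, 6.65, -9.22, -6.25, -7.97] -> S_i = Random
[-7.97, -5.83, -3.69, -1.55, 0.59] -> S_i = -7.97 + 2.14*i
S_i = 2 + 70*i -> [2, 72, 142, 212, 282]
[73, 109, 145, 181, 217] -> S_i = 73 + 36*i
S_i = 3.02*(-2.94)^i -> [3.02, -8.88, 26.1, -76.74, 225.63]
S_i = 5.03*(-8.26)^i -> [5.03, -41.55, 343.18, -2834.71, 23414.68]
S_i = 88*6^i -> [88, 528, 3168, 19008, 114048]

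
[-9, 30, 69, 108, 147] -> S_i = -9 + 39*i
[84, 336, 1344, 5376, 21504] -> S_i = 84*4^i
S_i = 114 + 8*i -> [114, 122, 130, 138, 146]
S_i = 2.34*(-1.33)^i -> [2.34, -3.11, 4.14, -5.51, 7.32]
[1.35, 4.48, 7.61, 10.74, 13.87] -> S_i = 1.35 + 3.13*i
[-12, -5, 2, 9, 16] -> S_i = -12 + 7*i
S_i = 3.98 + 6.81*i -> [3.98, 10.79, 17.6, 24.41, 31.22]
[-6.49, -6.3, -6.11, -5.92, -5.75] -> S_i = -6.49*0.97^i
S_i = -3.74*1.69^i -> [-3.74, -6.32, -10.68, -18.05, -30.51]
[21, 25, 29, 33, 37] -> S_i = 21 + 4*i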